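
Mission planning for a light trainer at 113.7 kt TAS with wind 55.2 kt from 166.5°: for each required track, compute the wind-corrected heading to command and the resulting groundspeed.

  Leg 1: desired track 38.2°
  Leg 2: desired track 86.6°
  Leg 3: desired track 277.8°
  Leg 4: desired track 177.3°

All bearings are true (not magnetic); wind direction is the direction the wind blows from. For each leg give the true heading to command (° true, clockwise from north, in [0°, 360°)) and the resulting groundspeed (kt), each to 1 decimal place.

Leg 1: heading=60.6°, groundspeed=139.3 kt
Leg 2: heading=115.2°, groundspeed=90.2 kt
Leg 3: heading=250.9°, groundspeed=121.5 kt
Leg 4: heading=172.1°, groundspeed=59.0 kt

Leg 1: desired track 38.2°; wind correction +22.4° → command heading 60.6°, groundspeed 139.3 kt
Leg 2: desired track 86.6°; wind correction +28.6° → command heading 115.2°, groundspeed 90.2 kt
Leg 3: desired track 277.8°; wind correction -26.9° → command heading 250.9°, groundspeed 121.5 kt
Leg 4: desired track 177.3°; wind correction -5.2° → command heading 172.1°, groundspeed 59.0 kt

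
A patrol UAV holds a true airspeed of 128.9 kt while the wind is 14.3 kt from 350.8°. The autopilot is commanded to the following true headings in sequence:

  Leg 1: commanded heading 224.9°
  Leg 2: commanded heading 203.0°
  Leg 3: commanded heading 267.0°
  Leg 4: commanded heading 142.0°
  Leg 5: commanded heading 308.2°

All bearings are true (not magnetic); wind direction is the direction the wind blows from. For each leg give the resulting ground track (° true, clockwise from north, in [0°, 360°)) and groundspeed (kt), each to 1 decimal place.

Leg 1: heading 224.9°; drift -4.8° → track 220.1°, groundspeed 137.8 kt
Leg 2: heading 203.0°; drift -3.1° → track 199.9°, groundspeed 141.2 kt
Leg 3: heading 267.0°; drift -6.4° → track 260.6°, groundspeed 128.1 kt
Leg 4: heading 142.0°; drift +2.8° → track 144.8°, groundspeed 141.6 kt
Leg 5: heading 308.2°; drift -4.7° → track 303.5°, groundspeed 118.8 kt

Leg 1: track=220.1°, groundspeed=137.8 kt
Leg 2: track=199.9°, groundspeed=141.2 kt
Leg 3: track=260.6°, groundspeed=128.1 kt
Leg 4: track=144.8°, groundspeed=141.6 kt
Leg 5: track=303.5°, groundspeed=118.8 kt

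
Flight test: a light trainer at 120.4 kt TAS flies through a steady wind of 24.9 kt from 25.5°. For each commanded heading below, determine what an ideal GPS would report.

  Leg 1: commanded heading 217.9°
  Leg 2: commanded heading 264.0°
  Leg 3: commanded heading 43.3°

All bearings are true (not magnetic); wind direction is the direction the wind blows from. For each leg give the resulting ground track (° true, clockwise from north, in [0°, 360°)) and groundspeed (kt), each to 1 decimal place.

Leg 1: heading 217.9°; drift -2.1° → track 215.8°, groundspeed 144.8 kt
Leg 2: heading 264.0°; drift -9.0° → track 255.0°, groundspeed 135.1 kt
Leg 3: heading 43.3°; drift +4.5° → track 47.8°, groundspeed 97.0 kt

Leg 1: track=215.8°, groundspeed=144.8 kt
Leg 2: track=255.0°, groundspeed=135.1 kt
Leg 3: track=47.8°, groundspeed=97.0 kt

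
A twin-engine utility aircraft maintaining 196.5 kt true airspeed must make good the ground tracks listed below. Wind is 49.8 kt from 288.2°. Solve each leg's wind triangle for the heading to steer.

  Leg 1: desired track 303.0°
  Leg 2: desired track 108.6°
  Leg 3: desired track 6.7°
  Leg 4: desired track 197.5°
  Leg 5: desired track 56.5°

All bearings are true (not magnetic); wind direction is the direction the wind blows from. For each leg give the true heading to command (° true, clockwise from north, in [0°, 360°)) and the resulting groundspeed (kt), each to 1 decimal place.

Leg 1: desired track 303.0°; wind correction -3.7° → command heading 299.3°, groundspeed 147.9 kt
Leg 2: desired track 108.6°; wind correction +0.1° → command heading 108.7°, groundspeed 246.3 kt
Leg 3: desired track 6.7°; wind correction -14.4° → command heading 352.3°, groundspeed 180.4 kt
Leg 4: desired track 197.5°; wind correction +14.7° → command heading 212.2°, groundspeed 190.7 kt
Leg 5: desired track 56.5°; wind correction -11.5° → command heading 45.0°, groundspeed 223.4 kt

Leg 1: heading=299.3°, groundspeed=147.9 kt
Leg 2: heading=108.7°, groundspeed=246.3 kt
Leg 3: heading=352.3°, groundspeed=180.4 kt
Leg 4: heading=212.2°, groundspeed=190.7 kt
Leg 5: heading=45.0°, groundspeed=223.4 kt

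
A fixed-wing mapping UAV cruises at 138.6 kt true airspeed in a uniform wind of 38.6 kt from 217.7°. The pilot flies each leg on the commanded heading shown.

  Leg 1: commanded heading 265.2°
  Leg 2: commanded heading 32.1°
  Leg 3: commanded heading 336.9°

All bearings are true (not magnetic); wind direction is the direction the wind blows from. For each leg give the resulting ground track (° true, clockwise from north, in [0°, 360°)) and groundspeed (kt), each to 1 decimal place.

Leg 1: track=279.4°, groundspeed=116.1 kt
Leg 2: track=33.3°, groundspeed=177.1 kt
Leg 3: track=349.0°, groundspeed=161.0 kt

Leg 1: heading 265.2°; drift +14.2° → track 279.4°, groundspeed 116.1 kt
Leg 2: heading 32.1°; drift +1.2° → track 33.3°, groundspeed 177.1 kt
Leg 3: heading 336.9°; drift +12.1° → track 349.0°, groundspeed 161.0 kt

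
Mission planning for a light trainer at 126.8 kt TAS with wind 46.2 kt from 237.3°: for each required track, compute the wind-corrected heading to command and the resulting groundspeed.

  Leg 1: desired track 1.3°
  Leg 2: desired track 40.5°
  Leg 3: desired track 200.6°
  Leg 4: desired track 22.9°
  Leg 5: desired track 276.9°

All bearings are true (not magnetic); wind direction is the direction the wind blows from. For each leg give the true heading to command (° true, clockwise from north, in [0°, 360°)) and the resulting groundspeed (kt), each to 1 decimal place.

Leg 1: desired track 1.3°; wind correction -17.6° → command heading 343.7°, groundspeed 146.7 kt
Leg 2: desired track 40.5°; wind correction -6.0° → command heading 34.5°, groundspeed 170.3 kt
Leg 3: desired track 200.6°; wind correction +12.6° → command heading 213.2°, groundspeed 86.7 kt
Leg 4: desired track 22.9°; wind correction -11.9° → command heading 11.0°, groundspeed 162.2 kt
Leg 5: desired track 276.9°; wind correction -13.4° → command heading 263.5°, groundspeed 87.7 kt

Leg 1: heading=343.7°, groundspeed=146.7 kt
Leg 2: heading=34.5°, groundspeed=170.3 kt
Leg 3: heading=213.2°, groundspeed=86.7 kt
Leg 4: heading=11.0°, groundspeed=162.2 kt
Leg 5: heading=263.5°, groundspeed=87.7 kt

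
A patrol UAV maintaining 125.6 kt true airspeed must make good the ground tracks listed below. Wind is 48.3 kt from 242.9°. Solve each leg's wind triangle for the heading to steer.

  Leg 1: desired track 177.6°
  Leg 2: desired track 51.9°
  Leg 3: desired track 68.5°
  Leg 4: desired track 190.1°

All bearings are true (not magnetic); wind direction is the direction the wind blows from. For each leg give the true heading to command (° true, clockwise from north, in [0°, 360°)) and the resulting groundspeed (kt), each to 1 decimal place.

Leg 1: heading=198.0°, groundspeed=97.5 kt
Leg 2: heading=47.7°, groundspeed=172.7 kt
Leg 3: heading=70.7°, groundspeed=173.6 kt
Leg 4: heading=207.9°, groundspeed=90.4 kt

Leg 1: desired track 177.6°; wind correction +20.4° → command heading 198.0°, groundspeed 97.5 kt
Leg 2: desired track 51.9°; wind correction -4.2° → command heading 47.7°, groundspeed 172.7 kt
Leg 3: desired track 68.5°; wind correction +2.2° → command heading 70.7°, groundspeed 173.6 kt
Leg 4: desired track 190.1°; wind correction +17.8° → command heading 207.9°, groundspeed 90.4 kt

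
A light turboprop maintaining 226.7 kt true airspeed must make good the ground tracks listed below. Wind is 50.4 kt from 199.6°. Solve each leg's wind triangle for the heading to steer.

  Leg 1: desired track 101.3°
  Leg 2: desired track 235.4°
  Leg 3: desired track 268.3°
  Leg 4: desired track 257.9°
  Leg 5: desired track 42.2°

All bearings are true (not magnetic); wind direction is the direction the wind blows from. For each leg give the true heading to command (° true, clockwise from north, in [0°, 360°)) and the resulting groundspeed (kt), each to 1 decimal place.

Leg 1: heading=114.0°, groundspeed=228.4 kt
Leg 2: heading=227.9°, groundspeed=183.9 kt
Leg 3: heading=256.3°, groundspeed=203.5 kt
Leg 4: heading=247.0°, groundspeed=196.1 kt
Leg 5: heading=47.1°, groundspeed=272.4 kt

Leg 1: desired track 101.3°; wind correction +12.7° → command heading 114.0°, groundspeed 228.4 kt
Leg 2: desired track 235.4°; wind correction -7.5° → command heading 227.9°, groundspeed 183.9 kt
Leg 3: desired track 268.3°; wind correction -12.0° → command heading 256.3°, groundspeed 203.5 kt
Leg 4: desired track 257.9°; wind correction -10.9° → command heading 247.0°, groundspeed 196.1 kt
Leg 5: desired track 42.2°; wind correction +4.9° → command heading 47.1°, groundspeed 272.4 kt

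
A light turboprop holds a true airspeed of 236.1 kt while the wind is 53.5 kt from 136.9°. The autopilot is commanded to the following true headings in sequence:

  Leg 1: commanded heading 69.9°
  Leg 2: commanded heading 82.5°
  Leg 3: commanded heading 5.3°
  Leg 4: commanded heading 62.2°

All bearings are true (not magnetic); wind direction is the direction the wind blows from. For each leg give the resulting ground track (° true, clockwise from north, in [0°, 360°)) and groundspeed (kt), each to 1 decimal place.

Leg 1: track=57.0°, groundspeed=220.8 kt
Leg 2: track=70.5°, groundspeed=209.5 kt
Leg 3: track=356.9°, groundspeed=274.6 kt
Leg 4: track=49.1°, groundspeed=227.9 kt

Leg 1: heading 69.9°; drift -12.9° → track 57.0°, groundspeed 220.8 kt
Leg 2: heading 82.5°; drift -12.0° → track 70.5°, groundspeed 209.5 kt
Leg 3: heading 5.3°; drift -8.4° → track 356.9°, groundspeed 274.6 kt
Leg 4: heading 62.2°; drift -13.1° → track 49.1°, groundspeed 227.9 kt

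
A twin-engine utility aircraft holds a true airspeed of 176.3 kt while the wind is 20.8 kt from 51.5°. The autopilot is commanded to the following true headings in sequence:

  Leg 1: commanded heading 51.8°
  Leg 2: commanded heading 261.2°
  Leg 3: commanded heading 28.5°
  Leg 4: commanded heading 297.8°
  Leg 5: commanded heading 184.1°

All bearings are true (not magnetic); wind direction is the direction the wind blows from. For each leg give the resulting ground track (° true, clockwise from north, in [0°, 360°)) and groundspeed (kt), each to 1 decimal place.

Leg 1: track=51.8°, groundspeed=155.5 kt
Leg 2: track=258.2°, groundspeed=194.6 kt
Leg 3: track=25.5°, groundspeed=157.4 kt
Leg 4: track=291.9°, groundspeed=185.6 kt
Leg 5: track=188.7°, groundspeed=191.0 kt

Leg 1: heading 51.8°; drift +0.0° → track 51.8°, groundspeed 155.5 kt
Leg 2: heading 261.2°; drift -3.0° → track 258.2°, groundspeed 194.6 kt
Leg 3: heading 28.5°; drift -3.0° → track 25.5°, groundspeed 157.4 kt
Leg 4: heading 297.8°; drift -5.9° → track 291.9°, groundspeed 185.6 kt
Leg 5: heading 184.1°; drift +4.6° → track 188.7°, groundspeed 191.0 kt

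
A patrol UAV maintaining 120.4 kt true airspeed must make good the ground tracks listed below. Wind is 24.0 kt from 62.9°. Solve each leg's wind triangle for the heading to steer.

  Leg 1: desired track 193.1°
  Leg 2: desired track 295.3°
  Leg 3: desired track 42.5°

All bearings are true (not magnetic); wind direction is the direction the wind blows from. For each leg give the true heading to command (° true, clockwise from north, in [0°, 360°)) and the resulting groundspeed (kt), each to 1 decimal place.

Leg 1: heading=184.3°, groundspeed=134.5 kt
Leg 2: heading=304.4°, groundspeed=133.5 kt
Leg 3: heading=46.5°, groundspeed=97.6 kt

Leg 1: desired track 193.1°; wind correction -8.8° → command heading 184.3°, groundspeed 134.5 kt
Leg 2: desired track 295.3°; wind correction +9.1° → command heading 304.4°, groundspeed 133.5 kt
Leg 3: desired track 42.5°; wind correction +4.0° → command heading 46.5°, groundspeed 97.6 kt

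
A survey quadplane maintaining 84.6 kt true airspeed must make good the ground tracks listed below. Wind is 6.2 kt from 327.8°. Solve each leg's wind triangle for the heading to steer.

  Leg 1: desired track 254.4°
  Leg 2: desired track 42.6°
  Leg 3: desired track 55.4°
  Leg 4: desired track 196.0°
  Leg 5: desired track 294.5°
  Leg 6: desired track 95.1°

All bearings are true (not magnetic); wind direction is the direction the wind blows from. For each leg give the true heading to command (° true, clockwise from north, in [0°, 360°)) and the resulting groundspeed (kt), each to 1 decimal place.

Leg 1: heading=258.4°, groundspeed=82.6 kt
Leg 2: heading=38.5°, groundspeed=82.8 kt
Leg 3: heading=51.2°, groundspeed=84.1 kt
Leg 4: heading=199.1°, groundspeed=88.6 kt
Leg 5: heading=296.8°, groundspeed=79.3 kt
Leg 6: heading=91.8°, groundspeed=88.2 kt

Leg 1: desired track 254.4°; wind correction +4.0° → command heading 258.4°, groundspeed 82.6 kt
Leg 2: desired track 42.6°; wind correction -4.1° → command heading 38.5°, groundspeed 82.8 kt
Leg 3: desired track 55.4°; wind correction -4.2° → command heading 51.2°, groundspeed 84.1 kt
Leg 4: desired track 196.0°; wind correction +3.1° → command heading 199.1°, groundspeed 88.6 kt
Leg 5: desired track 294.5°; wind correction +2.3° → command heading 296.8°, groundspeed 79.3 kt
Leg 6: desired track 95.1°; wind correction -3.3° → command heading 91.8°, groundspeed 88.2 kt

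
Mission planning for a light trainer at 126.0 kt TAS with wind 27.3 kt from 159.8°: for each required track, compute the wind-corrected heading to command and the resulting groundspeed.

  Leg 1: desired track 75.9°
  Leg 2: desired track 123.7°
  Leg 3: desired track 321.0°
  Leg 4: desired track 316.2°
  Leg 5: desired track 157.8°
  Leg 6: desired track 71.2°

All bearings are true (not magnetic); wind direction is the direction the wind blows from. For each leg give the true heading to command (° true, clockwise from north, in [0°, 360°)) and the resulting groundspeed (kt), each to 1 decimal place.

Leg 1: heading=88.3°, groundspeed=120.1 kt
Leg 2: heading=131.0°, groundspeed=102.9 kt
Leg 3: heading=317.0°, groundspeed=151.5 kt
Leg 4: heading=311.2°, groundspeed=150.5 kt
Leg 5: heading=158.2°, groundspeed=98.7 kt
Leg 6: heading=83.7°, groundspeed=122.3 kt

Leg 1: desired track 75.9°; wind correction +12.4° → command heading 88.3°, groundspeed 120.1 kt
Leg 2: desired track 123.7°; wind correction +7.3° → command heading 131.0°, groundspeed 102.9 kt
Leg 3: desired track 321.0°; wind correction -4.0° → command heading 317.0°, groundspeed 151.5 kt
Leg 4: desired track 316.2°; wind correction -5.0° → command heading 311.2°, groundspeed 150.5 kt
Leg 5: desired track 157.8°; wind correction +0.4° → command heading 158.2°, groundspeed 98.7 kt
Leg 6: desired track 71.2°; wind correction +12.5° → command heading 83.7°, groundspeed 122.3 kt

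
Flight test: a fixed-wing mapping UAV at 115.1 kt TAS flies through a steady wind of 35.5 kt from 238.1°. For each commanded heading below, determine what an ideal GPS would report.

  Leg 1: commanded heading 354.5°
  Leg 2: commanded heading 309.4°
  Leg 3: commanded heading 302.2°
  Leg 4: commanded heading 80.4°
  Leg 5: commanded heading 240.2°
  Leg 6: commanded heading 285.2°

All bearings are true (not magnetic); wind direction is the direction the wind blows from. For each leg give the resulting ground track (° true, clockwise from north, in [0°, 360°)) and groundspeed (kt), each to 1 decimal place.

Leg 1: track=8.2°, groundspeed=134.7 kt
Leg 2: track=327.4°, groundspeed=109.0 kt
Leg 3: track=320.0°, groundspeed=104.6 kt
Leg 4: track=75.2°, groundspeed=148.6 kt
Leg 5: track=241.1°, groundspeed=79.6 kt
Leg 6: track=301.2°, groundspeed=94.6 kt

Leg 1: heading 354.5°; drift +13.7° → track 8.2°, groundspeed 134.7 kt
Leg 2: heading 309.4°; drift +18.0° → track 327.4°, groundspeed 109.0 kt
Leg 3: heading 302.2°; drift +17.8° → track 320.0°, groundspeed 104.6 kt
Leg 4: heading 80.4°; drift -5.2° → track 75.2°, groundspeed 148.6 kt
Leg 5: heading 240.2°; drift +0.9° → track 241.1°, groundspeed 79.6 kt
Leg 6: heading 285.2°; drift +16.0° → track 301.2°, groundspeed 94.6 kt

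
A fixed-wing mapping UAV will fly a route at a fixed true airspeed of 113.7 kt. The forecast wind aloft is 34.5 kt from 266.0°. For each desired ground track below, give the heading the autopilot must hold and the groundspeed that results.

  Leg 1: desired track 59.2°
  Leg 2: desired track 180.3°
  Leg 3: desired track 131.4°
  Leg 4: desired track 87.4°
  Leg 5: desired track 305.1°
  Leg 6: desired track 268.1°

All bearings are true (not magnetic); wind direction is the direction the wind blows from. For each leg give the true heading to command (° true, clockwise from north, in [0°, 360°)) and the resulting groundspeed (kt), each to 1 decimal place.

Leg 1: desired track 59.2°; wind correction -7.9° → command heading 51.3°, groundspeed 143.4 kt
Leg 2: desired track 180.3°; wind correction +17.6° → command heading 197.9°, groundspeed 105.8 kt
Leg 3: desired track 131.4°; wind correction +12.5° → command heading 143.9°, groundspeed 135.2 kt
Leg 4: desired track 87.4°; wind correction +0.4° → command heading 87.8°, groundspeed 148.2 kt
Leg 5: desired track 305.1°; wind correction -11.0° → command heading 294.1°, groundspeed 84.8 kt
Leg 6: desired track 268.1°; wind correction -0.6° → command heading 267.5°, groundspeed 79.2 kt

Leg 1: heading=51.3°, groundspeed=143.4 kt
Leg 2: heading=197.9°, groundspeed=105.8 kt
Leg 3: heading=143.9°, groundspeed=135.2 kt
Leg 4: heading=87.8°, groundspeed=148.2 kt
Leg 5: heading=294.1°, groundspeed=84.8 kt
Leg 6: heading=267.5°, groundspeed=79.2 kt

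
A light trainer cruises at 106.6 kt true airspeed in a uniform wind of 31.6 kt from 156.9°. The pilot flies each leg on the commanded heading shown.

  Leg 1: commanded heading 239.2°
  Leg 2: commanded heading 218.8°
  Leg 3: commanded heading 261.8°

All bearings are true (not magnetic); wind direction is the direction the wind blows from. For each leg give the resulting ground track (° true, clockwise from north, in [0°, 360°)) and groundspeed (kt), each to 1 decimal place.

Leg 1: heading 239.2°; drift +17.0° → track 256.2°, groundspeed 107.0 kt
Leg 2: heading 218.8°; drift +16.9° → track 235.7°, groundspeed 95.9 kt
Leg 3: heading 261.8°; drift +14.9° → track 276.7°, groundspeed 118.7 kt

Leg 1: track=256.2°, groundspeed=107.0 kt
Leg 2: track=235.7°, groundspeed=95.9 kt
Leg 3: track=276.7°, groundspeed=118.7 kt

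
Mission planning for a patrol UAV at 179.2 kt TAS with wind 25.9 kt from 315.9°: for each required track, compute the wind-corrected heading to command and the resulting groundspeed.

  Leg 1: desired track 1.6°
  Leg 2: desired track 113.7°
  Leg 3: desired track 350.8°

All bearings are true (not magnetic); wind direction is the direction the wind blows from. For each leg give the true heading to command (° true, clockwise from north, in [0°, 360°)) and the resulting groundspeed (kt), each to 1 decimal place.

Leg 1: desired track 1.6°; wind correction -5.9° → command heading 355.7°, groundspeed 160.1 kt
Leg 2: desired track 113.7°; wind correction -3.1° → command heading 110.6°, groundspeed 202.9 kt
Leg 3: desired track 350.8°; wind correction -4.7° → command heading 346.1°, groundspeed 157.3 kt

Leg 1: heading=355.7°, groundspeed=160.1 kt
Leg 2: heading=110.6°, groundspeed=202.9 kt
Leg 3: heading=346.1°, groundspeed=157.3 kt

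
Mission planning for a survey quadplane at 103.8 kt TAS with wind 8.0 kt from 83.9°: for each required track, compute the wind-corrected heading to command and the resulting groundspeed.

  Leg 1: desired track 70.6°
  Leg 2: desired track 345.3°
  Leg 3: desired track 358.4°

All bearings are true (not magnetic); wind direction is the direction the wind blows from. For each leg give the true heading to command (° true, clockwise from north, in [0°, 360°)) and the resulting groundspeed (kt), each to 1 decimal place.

Leg 1: desired track 70.6°; wind correction +1.0° → command heading 71.6°, groundspeed 96.0 kt
Leg 2: desired track 345.3°; wind correction +4.4° → command heading 349.7°, groundspeed 104.7 kt
Leg 3: desired track 358.4°; wind correction +4.4° → command heading 2.8°, groundspeed 102.9 kt

Leg 1: heading=71.6°, groundspeed=96.0 kt
Leg 2: heading=349.7°, groundspeed=104.7 kt
Leg 3: heading=2.8°, groundspeed=102.9 kt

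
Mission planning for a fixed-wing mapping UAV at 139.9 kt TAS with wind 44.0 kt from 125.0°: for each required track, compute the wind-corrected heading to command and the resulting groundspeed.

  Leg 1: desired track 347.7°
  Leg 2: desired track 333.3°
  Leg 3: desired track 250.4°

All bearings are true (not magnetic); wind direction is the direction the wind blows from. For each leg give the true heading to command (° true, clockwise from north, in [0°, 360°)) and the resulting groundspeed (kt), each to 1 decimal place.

Leg 1: desired track 347.7°; wind correction +12.3° → command heading 0.0°, groundspeed 169.0 kt
Leg 2: desired track 333.3°; wind correction +8.6° → command heading 341.9°, groundspeed 177.1 kt
Leg 3: desired track 250.4°; wind correction -14.9° → command heading 235.5°, groundspeed 160.7 kt

Leg 1: heading=0.0°, groundspeed=169.0 kt
Leg 2: heading=341.9°, groundspeed=177.1 kt
Leg 3: heading=235.5°, groundspeed=160.7 kt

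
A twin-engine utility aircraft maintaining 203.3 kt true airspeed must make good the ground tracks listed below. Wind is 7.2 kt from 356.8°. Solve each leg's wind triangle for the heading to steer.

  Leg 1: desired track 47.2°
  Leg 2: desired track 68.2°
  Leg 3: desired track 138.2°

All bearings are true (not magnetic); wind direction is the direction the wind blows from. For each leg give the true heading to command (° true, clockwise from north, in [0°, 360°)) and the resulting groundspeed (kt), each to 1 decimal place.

Leg 1: heading=45.6°, groundspeed=198.6 kt
Leg 2: heading=66.3°, groundspeed=200.9 kt
Leg 3: heading=136.9°, groundspeed=208.9 kt

Leg 1: desired track 47.2°; wind correction -1.6° → command heading 45.6°, groundspeed 198.6 kt
Leg 2: desired track 68.2°; wind correction -1.9° → command heading 66.3°, groundspeed 200.9 kt
Leg 3: desired track 138.2°; wind correction -1.3° → command heading 136.9°, groundspeed 208.9 kt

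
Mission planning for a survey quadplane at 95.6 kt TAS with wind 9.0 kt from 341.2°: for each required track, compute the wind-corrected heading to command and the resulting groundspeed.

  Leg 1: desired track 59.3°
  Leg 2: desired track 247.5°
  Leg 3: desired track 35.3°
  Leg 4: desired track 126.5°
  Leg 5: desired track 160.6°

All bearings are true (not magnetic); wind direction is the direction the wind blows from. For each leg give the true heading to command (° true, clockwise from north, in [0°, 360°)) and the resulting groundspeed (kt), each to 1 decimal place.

Leg 1: desired track 59.3°; wind correction -5.3° → command heading 54.0°, groundspeed 93.3 kt
Leg 2: desired track 247.5°; wind correction +5.4° → command heading 252.9°, groundspeed 95.8 kt
Leg 3: desired track 35.3°; wind correction -4.4° → command heading 30.9°, groundspeed 90.0 kt
Leg 4: desired track 126.5°; wind correction -3.1° → command heading 123.4°, groundspeed 102.9 kt
Leg 5: desired track 160.6°; wind correction -0.1° → command heading 160.5°, groundspeed 104.6 kt

Leg 1: heading=54.0°, groundspeed=93.3 kt
Leg 2: heading=252.9°, groundspeed=95.8 kt
Leg 3: heading=30.9°, groundspeed=90.0 kt
Leg 4: heading=123.4°, groundspeed=102.9 kt
Leg 5: heading=160.5°, groundspeed=104.6 kt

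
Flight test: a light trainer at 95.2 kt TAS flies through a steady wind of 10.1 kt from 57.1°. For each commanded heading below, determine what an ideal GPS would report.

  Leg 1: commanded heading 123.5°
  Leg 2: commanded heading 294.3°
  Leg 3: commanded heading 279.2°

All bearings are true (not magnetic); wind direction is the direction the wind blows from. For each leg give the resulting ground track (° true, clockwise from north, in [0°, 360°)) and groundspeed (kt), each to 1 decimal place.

Leg 1: track=129.3°, groundspeed=91.6 kt
Leg 2: track=289.5°, groundspeed=101.0 kt
Leg 3: track=275.4°, groundspeed=102.9 kt

Leg 1: heading 123.5°; drift +5.8° → track 129.3°, groundspeed 91.6 kt
Leg 2: heading 294.3°; drift -4.8° → track 289.5°, groundspeed 101.0 kt
Leg 3: heading 279.2°; drift -3.8° → track 275.4°, groundspeed 102.9 kt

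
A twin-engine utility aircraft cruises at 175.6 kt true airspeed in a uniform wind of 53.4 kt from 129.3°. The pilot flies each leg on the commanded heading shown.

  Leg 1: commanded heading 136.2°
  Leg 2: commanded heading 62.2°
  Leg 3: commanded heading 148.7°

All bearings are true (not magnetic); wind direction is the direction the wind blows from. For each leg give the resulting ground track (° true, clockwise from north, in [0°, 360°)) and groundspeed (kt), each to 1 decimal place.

Leg 1: heading 136.2°; drift +3.0° → track 139.2°, groundspeed 122.8 kt
Leg 2: heading 62.2°; drift -17.6° → track 44.6°, groundspeed 162.4 kt
Leg 3: heading 148.7°; drift +8.1° → track 156.8°, groundspeed 126.5 kt

Leg 1: track=139.2°, groundspeed=122.8 kt
Leg 2: track=44.6°, groundspeed=162.4 kt
Leg 3: track=156.8°, groundspeed=126.5 kt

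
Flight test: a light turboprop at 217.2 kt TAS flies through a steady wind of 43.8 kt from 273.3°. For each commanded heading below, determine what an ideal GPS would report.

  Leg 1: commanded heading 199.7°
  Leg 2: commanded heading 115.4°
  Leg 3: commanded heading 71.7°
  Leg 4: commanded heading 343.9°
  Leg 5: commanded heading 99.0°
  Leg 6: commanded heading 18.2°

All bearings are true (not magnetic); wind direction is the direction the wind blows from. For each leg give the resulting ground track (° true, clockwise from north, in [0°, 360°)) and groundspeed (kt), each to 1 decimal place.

Leg 1: heading 199.7°; drift -11.6° → track 188.1°, groundspeed 209.1 kt
Leg 2: heading 115.4°; drift -3.7° → track 111.7°, groundspeed 258.3 kt
Leg 3: heading 71.7°; drift +3.6° → track 75.3°, groundspeed 258.4 kt
Leg 4: heading 343.9°; drift +11.5° → track 355.4°, groundspeed 206.8 kt
Leg 5: heading 99.0°; drift -1.0° → track 98.0°, groundspeed 260.8 kt
Leg 6: heading 18.2°; drift +10.5° → track 28.7°, groundspeed 232.4 kt

Leg 1: track=188.1°, groundspeed=209.1 kt
Leg 2: track=111.7°, groundspeed=258.3 kt
Leg 3: track=75.3°, groundspeed=258.4 kt
Leg 4: track=355.4°, groundspeed=206.8 kt
Leg 5: track=98.0°, groundspeed=260.8 kt
Leg 6: track=28.7°, groundspeed=232.4 kt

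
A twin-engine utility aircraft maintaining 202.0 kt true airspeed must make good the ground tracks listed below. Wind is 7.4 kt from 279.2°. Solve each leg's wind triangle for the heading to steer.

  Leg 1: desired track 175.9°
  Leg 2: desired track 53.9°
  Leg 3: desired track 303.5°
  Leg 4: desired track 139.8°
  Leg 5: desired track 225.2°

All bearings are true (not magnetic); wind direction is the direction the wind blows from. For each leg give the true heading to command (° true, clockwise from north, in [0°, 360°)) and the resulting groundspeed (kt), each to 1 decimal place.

Leg 1: heading=177.9°, groundspeed=203.6 kt
Leg 2: heading=52.4°, groundspeed=207.1 kt
Leg 3: heading=302.6°, groundspeed=195.2 kt
Leg 4: heading=141.2°, groundspeed=207.6 kt
Leg 5: heading=226.9°, groundspeed=197.6 kt

Leg 1: desired track 175.9°; wind correction +2.0° → command heading 177.9°, groundspeed 203.6 kt
Leg 2: desired track 53.9°; wind correction -1.5° → command heading 52.4°, groundspeed 207.1 kt
Leg 3: desired track 303.5°; wind correction -0.9° → command heading 302.6°, groundspeed 195.2 kt
Leg 4: desired track 139.8°; wind correction +1.4° → command heading 141.2°, groundspeed 207.6 kt
Leg 5: desired track 225.2°; wind correction +1.7° → command heading 226.9°, groundspeed 197.6 kt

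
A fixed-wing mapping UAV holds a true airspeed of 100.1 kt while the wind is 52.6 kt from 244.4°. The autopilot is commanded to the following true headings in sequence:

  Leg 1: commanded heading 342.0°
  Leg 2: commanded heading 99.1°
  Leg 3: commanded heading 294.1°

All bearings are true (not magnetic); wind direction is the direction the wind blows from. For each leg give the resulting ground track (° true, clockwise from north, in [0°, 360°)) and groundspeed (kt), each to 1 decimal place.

Leg 1: heading 342.0°; drift +26.0° → track 8.0°, groundspeed 119.1 kt
Leg 2: heading 99.1°; drift -11.8° → track 87.3°, groundspeed 146.4 kt
Leg 3: heading 294.1°; drift +31.3° → track 325.4°, groundspeed 77.3 kt

Leg 1: track=8.0°, groundspeed=119.1 kt
Leg 2: track=87.3°, groundspeed=146.4 kt
Leg 3: track=325.4°, groundspeed=77.3 kt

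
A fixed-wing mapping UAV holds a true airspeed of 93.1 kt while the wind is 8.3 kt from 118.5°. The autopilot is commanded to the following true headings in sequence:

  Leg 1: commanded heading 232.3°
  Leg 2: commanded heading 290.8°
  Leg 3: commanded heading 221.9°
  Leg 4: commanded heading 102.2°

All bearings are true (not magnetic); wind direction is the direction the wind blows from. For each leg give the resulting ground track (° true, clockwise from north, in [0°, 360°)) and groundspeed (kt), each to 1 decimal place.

Leg 1: heading 232.3°; drift +4.5° → track 236.8°, groundspeed 96.7 kt
Leg 2: heading 290.8°; drift +0.6° → track 291.4°, groundspeed 101.3 kt
Leg 3: heading 221.9°; drift +4.9° → track 226.8°, groundspeed 95.4 kt
Leg 4: heading 102.2°; drift -1.6° → track 100.6°, groundspeed 85.2 kt

Leg 1: track=236.8°, groundspeed=96.7 kt
Leg 2: track=291.4°, groundspeed=101.3 kt
Leg 3: track=226.8°, groundspeed=95.4 kt
Leg 4: track=100.6°, groundspeed=85.2 kt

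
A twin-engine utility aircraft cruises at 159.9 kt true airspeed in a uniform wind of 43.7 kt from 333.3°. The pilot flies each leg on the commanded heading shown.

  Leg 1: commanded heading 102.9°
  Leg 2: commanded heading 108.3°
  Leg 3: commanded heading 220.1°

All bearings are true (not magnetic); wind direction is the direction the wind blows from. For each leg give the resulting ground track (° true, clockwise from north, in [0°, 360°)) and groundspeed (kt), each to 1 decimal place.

Leg 1: track=113.1°, groundspeed=190.8 kt
Leg 2: track=117.5°, groundspeed=193.3 kt
Leg 3: track=207.3°, groundspeed=181.6 kt

Leg 1: heading 102.9°; drift +10.2° → track 113.1°, groundspeed 190.8 kt
Leg 2: heading 108.3°; drift +9.2° → track 117.5°, groundspeed 193.3 kt
Leg 3: heading 220.1°; drift -12.8° → track 207.3°, groundspeed 181.6 kt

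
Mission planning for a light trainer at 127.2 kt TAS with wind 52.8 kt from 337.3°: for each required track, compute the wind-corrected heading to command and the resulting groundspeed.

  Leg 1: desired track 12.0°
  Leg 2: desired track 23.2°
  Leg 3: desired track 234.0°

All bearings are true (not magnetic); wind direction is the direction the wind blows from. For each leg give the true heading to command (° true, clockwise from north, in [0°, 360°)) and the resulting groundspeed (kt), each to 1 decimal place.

Leg 1: heading=358.3°, groundspeed=80.2 kt
Leg 2: heading=5.9°, groundspeed=84.7 kt
Leg 3: heading=257.8°, groundspeed=128.5 kt

Leg 1: desired track 12.0°; wind correction -13.7° → command heading 358.3°, groundspeed 80.2 kt
Leg 2: desired track 23.2°; wind correction -17.3° → command heading 5.9°, groundspeed 84.7 kt
Leg 3: desired track 234.0°; wind correction +23.8° → command heading 257.8°, groundspeed 128.5 kt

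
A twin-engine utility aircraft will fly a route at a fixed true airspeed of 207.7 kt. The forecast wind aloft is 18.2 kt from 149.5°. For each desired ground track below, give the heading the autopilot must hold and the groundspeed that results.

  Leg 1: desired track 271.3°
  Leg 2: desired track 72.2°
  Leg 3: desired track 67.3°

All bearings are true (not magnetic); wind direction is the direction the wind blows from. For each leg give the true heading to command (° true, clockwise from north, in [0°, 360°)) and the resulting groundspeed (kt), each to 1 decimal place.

Leg 1: heading=267.0°, groundspeed=216.7 kt
Leg 2: heading=77.1°, groundspeed=202.9 kt
Leg 3: heading=72.3°, groundspeed=204.4 kt

Leg 1: desired track 271.3°; wind correction -4.3° → command heading 267.0°, groundspeed 216.7 kt
Leg 2: desired track 72.2°; wind correction +4.9° → command heading 77.1°, groundspeed 202.9 kt
Leg 3: desired track 67.3°; wind correction +5.0° → command heading 72.3°, groundspeed 204.4 kt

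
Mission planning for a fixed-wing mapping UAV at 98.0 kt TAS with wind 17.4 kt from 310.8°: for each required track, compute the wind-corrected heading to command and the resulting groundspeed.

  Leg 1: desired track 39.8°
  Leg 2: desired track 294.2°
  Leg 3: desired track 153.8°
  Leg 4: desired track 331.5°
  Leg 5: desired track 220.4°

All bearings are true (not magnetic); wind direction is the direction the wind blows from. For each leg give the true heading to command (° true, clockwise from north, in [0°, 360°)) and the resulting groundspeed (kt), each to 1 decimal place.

Leg 1: desired track 39.8°; wind correction -10.2° → command heading 29.6°, groundspeed 96.1 kt
Leg 2: desired track 294.2°; wind correction +2.9° → command heading 297.1°, groundspeed 81.2 kt
Leg 3: desired track 153.8°; wind correction +4.0° → command heading 157.8°, groundspeed 113.8 kt
Leg 4: desired track 331.5°; wind correction -3.6° → command heading 327.9°, groundspeed 81.5 kt
Leg 5: desired track 220.4°; wind correction +10.2° → command heading 230.6°, groundspeed 96.6 kt

Leg 1: heading=29.6°, groundspeed=96.1 kt
Leg 2: heading=297.1°, groundspeed=81.2 kt
Leg 3: heading=157.8°, groundspeed=113.8 kt
Leg 4: heading=327.9°, groundspeed=81.5 kt
Leg 5: heading=230.6°, groundspeed=96.6 kt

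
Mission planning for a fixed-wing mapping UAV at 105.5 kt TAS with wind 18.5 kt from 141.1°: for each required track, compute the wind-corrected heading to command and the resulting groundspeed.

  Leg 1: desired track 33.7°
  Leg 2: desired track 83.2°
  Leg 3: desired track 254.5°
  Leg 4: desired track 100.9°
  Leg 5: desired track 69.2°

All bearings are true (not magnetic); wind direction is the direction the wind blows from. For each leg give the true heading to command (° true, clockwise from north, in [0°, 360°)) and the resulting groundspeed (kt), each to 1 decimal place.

Leg 1: desired track 33.7°; wind correction +9.6° → command heading 43.3°, groundspeed 109.5 kt
Leg 2: desired track 83.2°; wind correction +8.5° → command heading 91.7°, groundspeed 94.5 kt
Leg 3: desired track 254.5°; wind correction -9.3° → command heading 245.2°, groundspeed 111.5 kt
Leg 4: desired track 100.9°; wind correction +6.5° → command heading 107.4°, groundspeed 90.7 kt
Leg 5: desired track 69.2°; wind correction +9.6° → command heading 78.8°, groundspeed 98.3 kt

Leg 1: heading=43.3°, groundspeed=109.5 kt
Leg 2: heading=91.7°, groundspeed=94.5 kt
Leg 3: heading=245.2°, groundspeed=111.5 kt
Leg 4: heading=107.4°, groundspeed=90.7 kt
Leg 5: heading=78.8°, groundspeed=98.3 kt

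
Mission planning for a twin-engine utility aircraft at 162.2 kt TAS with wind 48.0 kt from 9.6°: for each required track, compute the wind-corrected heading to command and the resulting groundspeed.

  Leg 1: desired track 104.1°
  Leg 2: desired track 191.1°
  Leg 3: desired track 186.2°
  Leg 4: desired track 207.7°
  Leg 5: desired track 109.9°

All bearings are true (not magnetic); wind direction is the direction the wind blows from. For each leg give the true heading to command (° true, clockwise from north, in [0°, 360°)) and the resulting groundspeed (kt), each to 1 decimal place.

Leg 1: desired track 104.1°; wind correction -17.2° → command heading 86.9°, groundspeed 158.7 kt
Leg 2: desired track 191.1°; wind correction +0.4° → command heading 191.5°, groundspeed 210.2 kt
Leg 3: desired track 186.2°; wind correction -1.0° → command heading 185.2°, groundspeed 210.1 kt
Leg 4: desired track 207.7°; wind correction +5.3° → command heading 213.0°, groundspeed 207.1 kt
Leg 5: desired track 109.9°; wind correction -16.9° → command heading 93.0°, groundspeed 163.8 kt

Leg 1: heading=86.9°, groundspeed=158.7 kt
Leg 2: heading=191.5°, groundspeed=210.2 kt
Leg 3: heading=185.2°, groundspeed=210.1 kt
Leg 4: heading=213.0°, groundspeed=207.1 kt
Leg 5: heading=93.0°, groundspeed=163.8 kt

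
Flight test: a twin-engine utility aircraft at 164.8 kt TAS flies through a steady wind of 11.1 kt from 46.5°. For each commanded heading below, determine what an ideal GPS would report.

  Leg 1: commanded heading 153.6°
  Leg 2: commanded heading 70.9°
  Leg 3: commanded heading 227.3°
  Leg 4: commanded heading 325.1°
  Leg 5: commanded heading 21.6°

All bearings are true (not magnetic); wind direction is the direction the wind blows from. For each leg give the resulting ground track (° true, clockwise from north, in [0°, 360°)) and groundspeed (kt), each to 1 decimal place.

Leg 1: track=157.2°, groundspeed=168.4 kt
Leg 2: track=72.6°, groundspeed=154.8 kt
Leg 3: track=227.2°, groundspeed=175.9 kt
Leg 4: track=321.3°, groundspeed=163.5 kt
Leg 5: track=19.9°, groundspeed=154.8 kt

Leg 1: heading 153.6°; drift +3.6° → track 157.2°, groundspeed 168.4 kt
Leg 2: heading 70.9°; drift +1.7° → track 72.6°, groundspeed 154.8 kt
Leg 3: heading 227.3°; drift -0.1° → track 227.2°, groundspeed 175.9 kt
Leg 4: heading 325.1°; drift -3.8° → track 321.3°, groundspeed 163.5 kt
Leg 5: heading 21.6°; drift -1.7° → track 19.9°, groundspeed 154.8 kt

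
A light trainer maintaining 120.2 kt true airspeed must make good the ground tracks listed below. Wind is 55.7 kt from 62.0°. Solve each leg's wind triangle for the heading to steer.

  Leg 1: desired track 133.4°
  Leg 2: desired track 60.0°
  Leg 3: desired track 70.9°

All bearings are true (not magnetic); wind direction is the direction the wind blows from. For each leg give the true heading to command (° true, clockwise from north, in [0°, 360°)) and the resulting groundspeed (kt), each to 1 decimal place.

Leg 1: desired track 133.4°; wind correction -26.1° → command heading 107.3°, groundspeed 90.2 kt
Leg 2: desired track 60.0°; wind correction +0.9° → command heading 60.9°, groundspeed 64.5 kt
Leg 3: desired track 70.9°; wind correction -4.1° → command heading 66.8°, groundspeed 64.9 kt

Leg 1: heading=107.3°, groundspeed=90.2 kt
Leg 2: heading=60.9°, groundspeed=64.5 kt
Leg 3: heading=66.8°, groundspeed=64.9 kt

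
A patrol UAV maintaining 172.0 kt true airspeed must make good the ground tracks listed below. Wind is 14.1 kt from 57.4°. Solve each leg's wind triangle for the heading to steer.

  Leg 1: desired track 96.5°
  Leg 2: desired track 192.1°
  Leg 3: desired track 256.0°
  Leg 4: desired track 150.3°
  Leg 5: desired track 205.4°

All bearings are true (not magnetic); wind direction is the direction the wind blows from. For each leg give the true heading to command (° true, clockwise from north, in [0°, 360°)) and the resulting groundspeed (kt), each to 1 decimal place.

Leg 1: desired track 96.5°; wind correction -3.0° → command heading 93.5°, groundspeed 160.8 kt
Leg 2: desired track 192.1°; wind correction -3.3° → command heading 188.8°, groundspeed 181.6 kt
Leg 3: desired track 256.0°; wind correction +1.5° → command heading 257.5°, groundspeed 185.3 kt
Leg 4: desired track 150.3°; wind correction -4.7° → command heading 145.6°, groundspeed 172.1 kt
Leg 5: desired track 205.4°; wind correction -2.5° → command heading 202.9°, groundspeed 183.8 kt

Leg 1: heading=93.5°, groundspeed=160.8 kt
Leg 2: heading=188.8°, groundspeed=181.6 kt
Leg 3: heading=257.5°, groundspeed=185.3 kt
Leg 4: heading=145.6°, groundspeed=172.1 kt
Leg 5: heading=202.9°, groundspeed=183.8 kt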